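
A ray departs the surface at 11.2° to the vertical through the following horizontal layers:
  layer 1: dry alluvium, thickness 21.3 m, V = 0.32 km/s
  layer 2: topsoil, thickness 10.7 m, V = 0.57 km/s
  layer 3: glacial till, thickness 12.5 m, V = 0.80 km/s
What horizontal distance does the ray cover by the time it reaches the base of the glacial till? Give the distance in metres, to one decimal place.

Apply Snell's law at each interface; in layer i the horizontal offset is hᵢ·tan θᵢ.
Layer 1: θ = 11.20°; offset = 21.3·tan 11.20° = 4.218 m.
Layer 2: sin θ = 0.57·sin 11.2°/0.32 = 0.3460, θ = 20.24°; offset = 10.7·tan 20.24° = 3.946 m.
Layer 3: sin θ = 0.80·sin 11.2°/0.32 = 0.4856, θ = 29.05°; offset = 12.5·tan 29.05° = 6.943 m.
Total horizontal offset = 15.107 m.

15.1 m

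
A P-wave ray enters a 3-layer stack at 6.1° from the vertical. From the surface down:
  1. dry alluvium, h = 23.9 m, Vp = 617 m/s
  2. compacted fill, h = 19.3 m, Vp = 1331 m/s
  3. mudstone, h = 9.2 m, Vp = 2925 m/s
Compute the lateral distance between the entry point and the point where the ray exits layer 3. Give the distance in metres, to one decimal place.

Apply Snell's law at each interface; in layer i the horizontal offset is hᵢ·tan θᵢ.
Layer 1: θ = 6.10°; offset = 23.9·tan 6.10° = 2.554 m.
Layer 2: sin θ = 1331·sin 6.1°/617 = 0.2292, θ = 13.25°; offset = 19.3·tan 13.25° = 4.545 m.
Layer 3: sin θ = 2925·sin 6.1°/617 = 0.5038, θ = 30.25°; offset = 9.2·tan 30.25° = 5.365 m.
Summing the layer offsets gives 12.465 m.

12.5 m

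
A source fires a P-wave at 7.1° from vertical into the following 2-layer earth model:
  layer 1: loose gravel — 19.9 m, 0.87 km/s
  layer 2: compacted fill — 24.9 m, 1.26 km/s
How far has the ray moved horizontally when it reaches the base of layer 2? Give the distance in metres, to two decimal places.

7.01 m

Apply Snell's law at each interface; in layer i the horizontal offset is hᵢ·tan θᵢ.
Layer 1: θ = 7.10°; offset = 19.9·tan 7.10° = 2.4787 m.
Layer 2: sin θ = 1.26·sin 7.1°/0.87 = 0.1790, θ = 10.31°; offset = 24.9·tan 10.31° = 4.5305 m.
Σ offsets = 7.0092 m.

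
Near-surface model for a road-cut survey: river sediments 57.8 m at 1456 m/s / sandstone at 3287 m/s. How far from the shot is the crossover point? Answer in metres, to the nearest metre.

θ_c = arcsin(1456/3287) = 26.29°, so cos θ_c = 0.8965 and tᵢ = 2h cos θ_c/V₁ = 0.0712 s.
At crossover x/V₁ = x/V₂ + tᵢ ⇒ x = tᵢ/(1/V₁ − 1/V₂) = 0.07118/(6.8681e-04 − 3.0423e-04) = 186.05 m.

186 m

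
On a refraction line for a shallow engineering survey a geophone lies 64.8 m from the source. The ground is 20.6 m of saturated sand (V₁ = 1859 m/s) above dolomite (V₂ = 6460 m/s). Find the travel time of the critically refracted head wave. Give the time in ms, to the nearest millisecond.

θ_c = arcsin(V₁/V₂) = arcsin(1859/6460) = 16.72°, cos θ_c = 0.9577.
Intercept time tᵢ = 2h cos θ_c / V₁ = 2·20.6·0.9577/1859 = 0.02122 s.
t = x/V₂ + tᵢ = 64.8/6460 + 0.02122 = 0.03126 s.

31 ms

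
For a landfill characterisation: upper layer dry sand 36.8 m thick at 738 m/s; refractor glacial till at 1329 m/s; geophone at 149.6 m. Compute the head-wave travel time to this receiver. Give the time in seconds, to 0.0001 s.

0.1955 s

t = x/V₂ + 2h·√(V₂²−V₁²)/(V₁V₂).
√(V₂²−V₁²) = √(1329²−738²) = 1105.3 m/s; delay term = 2·36.8·1105.3/(738·1329) = 0.08294 s.
t = 149.6/1329 + 0.08294 = 0.19551 s.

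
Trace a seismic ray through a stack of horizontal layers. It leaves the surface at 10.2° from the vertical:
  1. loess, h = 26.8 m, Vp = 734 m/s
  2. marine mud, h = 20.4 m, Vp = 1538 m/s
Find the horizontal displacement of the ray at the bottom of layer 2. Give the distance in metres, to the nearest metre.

13 m

p = sin θ₁/V₁ = sin 10.2°/734 = 2.4126e-04 s/m is conserved through the stack.
Layer 1: θ = 10.20°; offset = 26.8·tan 10.20° = 4.822 m.
Layer 2: sin θ = p·1538 = 0.3711 → θ = 21.78°; offset = 20.4·tan 21.78° = 8.152 m.
Σ offsets = 12.974 m.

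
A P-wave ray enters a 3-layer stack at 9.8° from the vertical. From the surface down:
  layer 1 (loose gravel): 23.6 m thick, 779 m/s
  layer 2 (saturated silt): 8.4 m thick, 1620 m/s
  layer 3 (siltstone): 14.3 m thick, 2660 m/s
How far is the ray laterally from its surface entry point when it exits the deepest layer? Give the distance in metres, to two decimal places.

p = sin θ₁/V₁ = sin 9.8°/779 = 2.1850e-04 s/m is conserved through the stack.
Layer 1: θ = 9.80°; offset = 23.6·tan 9.80° = 4.0764 m.
Layer 2: sin θ = p·1620 = 0.3540 → θ = 20.73°; offset = 8.4·tan 20.73° = 3.1791 m.
Layer 3: sin θ = p·2660 = 0.5812 → θ = 35.54°; offset = 14.3·tan 35.54° = 10.2134 m.
Σ offsets = 17.4689 m.

17.47 m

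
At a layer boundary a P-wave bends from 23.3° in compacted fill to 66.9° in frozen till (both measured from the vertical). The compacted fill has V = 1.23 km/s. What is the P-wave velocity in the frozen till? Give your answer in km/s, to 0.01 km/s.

sin 23.3° = 0.3955; sin 66.9° = 0.9198.
V₂ = V₁·(sin θ₂/sin θ₁) = 1.23·(0.9198/0.3955) = 2.86 km/s.

2.86 km/s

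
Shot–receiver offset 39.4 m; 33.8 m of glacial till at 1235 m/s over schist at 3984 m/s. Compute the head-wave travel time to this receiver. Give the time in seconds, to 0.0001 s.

0.0619 s

t = x/V₂ + 2h·√(V₂²−V₁²)/(V₁V₂).
√(V₂²−V₁²) = √(3984²−1235²) = 3787.7 m/s; delay term = 2·33.8·3787.7/(1235·3984) = 0.05204 s.
t = 39.4/3984 + 0.05204 = 0.06193 s.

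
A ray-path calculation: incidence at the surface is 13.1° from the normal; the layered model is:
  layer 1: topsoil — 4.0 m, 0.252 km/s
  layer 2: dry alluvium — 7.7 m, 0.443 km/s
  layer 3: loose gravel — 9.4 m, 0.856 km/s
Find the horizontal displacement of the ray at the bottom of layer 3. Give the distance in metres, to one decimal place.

Apply Snell's law at each interface; in layer i the horizontal offset is hᵢ·tan θᵢ.
Layer 1: θ = 13.10°; offset = 4.0·tan 13.10° = 0.931 m.
Layer 2: sin θ = 0.443·sin 13.1°/0.252 = 0.3984, θ = 23.48°; offset = 7.7·tan 23.48° = 3.345 m.
Layer 3: sin θ = 0.856·sin 13.1°/0.252 = 0.7699, θ = 50.34°; offset = 9.4·tan 50.34° = 11.340 m.
Summing the layer offsets gives 15.616 m.

15.6 m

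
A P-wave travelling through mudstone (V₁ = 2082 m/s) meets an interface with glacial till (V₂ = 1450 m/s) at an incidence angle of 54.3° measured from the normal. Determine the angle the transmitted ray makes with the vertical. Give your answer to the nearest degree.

sin θ₁/V₁ = sin θ₂/V₂ ⇒ sin θ₂ = 1450·sin 54.3°/2082 = 1450·0.8121/2082 = 0.5656.
θ₂ = arcsin 0.5656 = 34.44° from the normal.

34°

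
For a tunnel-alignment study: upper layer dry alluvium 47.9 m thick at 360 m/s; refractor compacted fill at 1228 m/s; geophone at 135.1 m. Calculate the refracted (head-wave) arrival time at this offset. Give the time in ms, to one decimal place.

θ_c = arcsin(V₁/V₂) = arcsin(360/1228) = 17.05°, cos θ_c = 0.9561.
Intercept time tᵢ = 2h cos θ_c / V₁ = 2·47.9·0.9561/360 = 0.25442 s.
t = x/V₂ + tᵢ = 135.1/1228 + 0.25442 = 0.36444 s.

364.4 ms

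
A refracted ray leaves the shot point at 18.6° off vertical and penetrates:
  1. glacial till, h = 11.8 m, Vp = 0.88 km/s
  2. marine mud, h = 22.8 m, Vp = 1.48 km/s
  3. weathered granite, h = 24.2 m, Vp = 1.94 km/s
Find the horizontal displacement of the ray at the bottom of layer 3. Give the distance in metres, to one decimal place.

p = sin θ₁/V₁ = sin 18.6°/0.88 = 3.6245e-01 s/km is conserved through the stack.
Layer 1: θ = 18.60°; offset = 11.8·tan 18.60° = 3.971 m.
Layer 2: sin θ = p·1.48 = 0.5364 → θ = 32.44°; offset = 22.8·tan 32.44° = 14.492 m.
Layer 3: sin θ = p·1.94 = 0.7032 → θ = 44.68°; offset = 24.2·tan 44.68° = 23.932 m.
Σ offsets = 42.395 m.

42.4 m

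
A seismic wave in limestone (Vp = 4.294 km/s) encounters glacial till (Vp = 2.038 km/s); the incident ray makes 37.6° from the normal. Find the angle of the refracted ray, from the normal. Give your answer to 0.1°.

Snell's law: sin θ₂ = (V₂/V₁)·sin θ₁ = (2.038/4.294)·sin 37.6° = 0.2896.
θ₂ = arcsin 0.2896 = 16.83° from the normal.

16.8°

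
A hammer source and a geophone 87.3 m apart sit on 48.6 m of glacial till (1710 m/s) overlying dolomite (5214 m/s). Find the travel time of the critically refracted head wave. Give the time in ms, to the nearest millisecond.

70 ms

t = x/V₂ + 2h·√(V₂²−V₁²)/(V₁V₂).
√(V₂²−V₁²) = √(5214²−1710²) = 4925.6 m/s; delay term = 2·48.6·4925.6/(1710·5214) = 0.05370 s.
t = 87.3/5214 + 0.05370 = 0.07044 s.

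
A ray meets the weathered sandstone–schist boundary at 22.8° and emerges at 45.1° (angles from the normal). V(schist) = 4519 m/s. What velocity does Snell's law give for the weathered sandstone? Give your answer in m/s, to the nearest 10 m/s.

sin 22.8° = 0.3875; sin 45.1° = 0.7083.
V₁ = V₂·(sin θ₁/sin θ₂) = 4519·(0.3875/0.7083) = 2472.24 m/s.

2470 m/s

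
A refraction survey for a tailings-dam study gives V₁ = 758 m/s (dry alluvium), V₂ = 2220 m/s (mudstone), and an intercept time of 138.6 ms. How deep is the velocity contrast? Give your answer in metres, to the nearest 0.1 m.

θ_c = arcsin(758/2220) = 19.96°; cos θ_c = 0.9399.
tᵢ = 2h cos θ_c/V₁ ⇒ h = tᵢ·V₁/(2 cos θ_c) = 0.1386·758/(2·0.9399) = 55.89 m.

55.9 m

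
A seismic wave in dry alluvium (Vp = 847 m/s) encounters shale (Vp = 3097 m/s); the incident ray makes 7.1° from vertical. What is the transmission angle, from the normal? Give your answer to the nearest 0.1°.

sin θ₁/V₁ = sin θ₂/V₂ ⇒ sin θ₂ = 3097·sin 7.1°/847 = 3097·0.1236/847 = 0.4519.
θ₂ = arcsin 0.4519 = 26.87° from the normal.

26.9°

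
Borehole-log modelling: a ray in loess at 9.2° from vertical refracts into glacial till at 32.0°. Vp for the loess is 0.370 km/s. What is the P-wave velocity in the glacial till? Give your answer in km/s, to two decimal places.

1.23 km/s

Snell's law: sin 9.2°/V₁ = sin 32.0°/V₂.
V₂ = V₁·sin 32.0°/sin 9.2° = 0.370 × 3.3145 = 1.23 km/s.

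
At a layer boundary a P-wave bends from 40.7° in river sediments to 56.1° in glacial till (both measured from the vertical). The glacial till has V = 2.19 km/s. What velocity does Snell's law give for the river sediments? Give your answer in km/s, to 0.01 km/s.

sin 40.7° = 0.6521; sin 56.1° = 0.8300.
V₁ = V₂·(sin θ₁/sin θ₂) = 2.19·(0.6521/0.8300) = 1.72 km/s.

1.72 km/s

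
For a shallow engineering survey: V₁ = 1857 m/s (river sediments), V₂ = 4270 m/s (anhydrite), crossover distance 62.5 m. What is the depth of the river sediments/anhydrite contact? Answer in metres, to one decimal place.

19.6 m

x_cross = 2h·√((V₂+V₁)/(V₂−V₁)) → h = x_cross / (2·√((V₂+V₁)/(V₂−V₁))).
√((V₂+V₁)/(V₂−V₁)) = √((4270+1857)/(4270−1857)) = 1.5935.
h = 62.5 / (2·1.5935) = 19.61 m.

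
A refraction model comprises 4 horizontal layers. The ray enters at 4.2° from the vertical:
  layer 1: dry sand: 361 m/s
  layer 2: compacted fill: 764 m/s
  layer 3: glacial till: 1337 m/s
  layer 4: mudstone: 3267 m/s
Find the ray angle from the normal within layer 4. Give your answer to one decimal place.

Ray parameter p = sin 4.2° / 361 = 2.0288e-04 s/m.
sin θ_4 = p·V_4 = 2.0288e-04 × 3267 = 0.6628.
θ_4 = 41.51° from the vertical.

41.5°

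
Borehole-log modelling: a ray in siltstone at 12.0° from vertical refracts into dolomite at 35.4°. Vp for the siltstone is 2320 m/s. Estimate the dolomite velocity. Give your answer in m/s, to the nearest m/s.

6464 m/s

sin 12.0° = 0.2079; sin 35.4° = 0.5793.
V₂ = V₁·(sin θ₂/sin θ₁) = 2320·(0.5793/0.2079) = 6463.96 m/s.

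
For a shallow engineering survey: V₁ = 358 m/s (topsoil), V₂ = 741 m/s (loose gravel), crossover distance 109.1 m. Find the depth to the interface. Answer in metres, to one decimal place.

h = (x_cross/2)·√((V₂−V₁)/(V₂+V₁)).
(V₂−V₁)/(V₂+V₁) = (741−358)/(741+358) = 0.3485; √ = 0.5903.
h = (109.1/2)·0.5903 = 32.20 m.

32.2 m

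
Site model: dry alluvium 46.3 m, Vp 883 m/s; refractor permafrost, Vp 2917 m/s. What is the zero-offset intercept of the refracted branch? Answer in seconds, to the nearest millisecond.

tᵢ = 2h·√(V₂²−V₁²)/(V₁V₂).
√(V₂²−V₁²) = √(2917²−883²) = 2780.1 m/s.
tᵢ = 2·46.3·2780.1/(883·2917) = 0.09995 s.

0.100 s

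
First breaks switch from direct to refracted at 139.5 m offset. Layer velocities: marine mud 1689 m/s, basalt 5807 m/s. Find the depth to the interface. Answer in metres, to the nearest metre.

x_cross = 2h·√((V₂+V₁)/(V₂−V₁)) → h = x_cross / (2·√((V₂+V₁)/(V₂−V₁))).
√((V₂+V₁)/(V₂−V₁)) = √((5807+1689)/(5807−1689)) = 1.3492.
h = 139.5 / (2·1.3492) = 51.70 m.

52 m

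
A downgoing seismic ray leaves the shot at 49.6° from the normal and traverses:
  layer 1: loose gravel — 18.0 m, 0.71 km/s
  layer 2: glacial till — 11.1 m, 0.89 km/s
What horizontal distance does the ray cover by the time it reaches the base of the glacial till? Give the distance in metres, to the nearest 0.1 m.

56.7 m

p = sin θ₁/V₁ = sin 49.6°/0.71 = 1.0726e+00 s/km is conserved through the stack.
Layer 1: θ = 49.60°; offset = 18.0·tan 49.60° = 21.150 m.
Layer 2: sin θ = p·0.89 = 0.9546 → θ = 72.67°; offset = 11.1·tan 72.67° = 35.572 m.
Total horizontal offset = 56.722 m.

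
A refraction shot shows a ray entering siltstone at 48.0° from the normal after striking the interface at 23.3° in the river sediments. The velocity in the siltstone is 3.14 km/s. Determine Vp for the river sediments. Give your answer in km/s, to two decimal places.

sin 23.3° = 0.3955; sin 48.0° = 0.7431.
V₁ = V₂·(sin θ₁/sin θ₂) = 3.14·(0.3955/0.7431) = 1.67 km/s.

1.67 km/s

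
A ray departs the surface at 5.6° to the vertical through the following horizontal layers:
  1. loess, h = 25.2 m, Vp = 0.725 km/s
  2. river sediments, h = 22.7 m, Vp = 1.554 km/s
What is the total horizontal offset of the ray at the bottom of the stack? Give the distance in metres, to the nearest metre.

7 m

p = sin θ₁/V₁ = sin 5.6°/0.725 = 1.3460e-01 s/km is conserved through the stack.
Layer 1: θ = 5.60°; offset = 25.2·tan 5.60° = 2.471 m.
Layer 2: sin θ = p·1.554 = 0.2092 → θ = 12.07°; offset = 22.7·tan 12.07° = 4.855 m.
Total horizontal offset = 7.326 m.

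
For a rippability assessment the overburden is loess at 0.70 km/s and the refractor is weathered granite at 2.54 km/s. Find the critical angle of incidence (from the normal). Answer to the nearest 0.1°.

Critical incidence: sin θ_c = V₁/V₂ = 0.70/2.54 = 0.2756.
θ_c = arcsin 0.2756 = 16.00°.

16.0°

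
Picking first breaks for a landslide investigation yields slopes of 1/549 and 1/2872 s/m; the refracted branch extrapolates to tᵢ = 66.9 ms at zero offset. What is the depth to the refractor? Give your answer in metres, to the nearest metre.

θ_c = arcsin(549/2872) = 11.02°; cos θ_c = 0.9816.
tᵢ = 2h cos θ_c/V₁ ⇒ h = tᵢ·V₁/(2 cos θ_c) = 0.0669·549/(2·0.9816) = 18.71 m.

19 m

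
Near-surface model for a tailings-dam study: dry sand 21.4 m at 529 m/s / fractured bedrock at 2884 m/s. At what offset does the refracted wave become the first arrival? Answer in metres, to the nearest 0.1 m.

θ_c = arcsin(529/2884) = 10.57°, so cos θ_c = 0.9830 and tᵢ = 2h cos θ_c/V₁ = 0.0795 s.
At crossover x/V₁ = x/V₂ + tᵢ ⇒ x = tᵢ/(1/V₁ − 1/V₂) = 0.07953/(1.8904e-03 − 3.4674e-04) = 51.52 m.

51.5 m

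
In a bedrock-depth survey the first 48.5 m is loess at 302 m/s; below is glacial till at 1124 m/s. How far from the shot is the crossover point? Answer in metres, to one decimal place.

127.8 m

x_cross = 2h·√((V₂+V₁)/(V₂−V₁)).
(V₂+V₁)/(V₂−V₁) = (1124+302)/(1124−302) = 1.7348; √ = 1.3171.
x_cross = 2·48.5·1.3171 = 127.76 m.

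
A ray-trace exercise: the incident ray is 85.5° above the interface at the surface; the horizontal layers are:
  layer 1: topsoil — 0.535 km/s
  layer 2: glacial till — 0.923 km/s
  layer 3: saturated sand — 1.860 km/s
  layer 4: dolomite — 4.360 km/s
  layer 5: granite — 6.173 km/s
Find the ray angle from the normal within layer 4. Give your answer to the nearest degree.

40°

From the normal: θ₁ = 90° − 85.5° = 4.5°.
Ray parameter p = sin 4.5° / 0.535 = 1.4665e-01 s/km.
sin θ_4 = p·V_4 = 1.4665e-01 × 4.360 = 0.6394.
θ_4 = 39.75° from the vertical.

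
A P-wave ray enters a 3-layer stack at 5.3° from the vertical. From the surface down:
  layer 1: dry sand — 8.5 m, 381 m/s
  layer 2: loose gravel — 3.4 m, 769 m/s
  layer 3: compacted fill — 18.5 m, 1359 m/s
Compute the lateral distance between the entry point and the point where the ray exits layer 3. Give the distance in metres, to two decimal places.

7.89 m

Apply Snell's law at each interface; in layer i the horizontal offset is hᵢ·tan θᵢ.
Layer 1: θ = 5.30°; offset = 8.5·tan 5.30° = 0.7885 m.
Layer 2: sin θ = 769·sin 5.3°/381 = 0.1864, θ = 10.74°; offset = 3.4·tan 10.74° = 0.6452 m.
Layer 3: sin θ = 1359·sin 5.3°/381 = 0.3295, θ = 19.24°; offset = 18.5·tan 19.24° = 6.4558 m.
Total horizontal offset = 7.8896 m.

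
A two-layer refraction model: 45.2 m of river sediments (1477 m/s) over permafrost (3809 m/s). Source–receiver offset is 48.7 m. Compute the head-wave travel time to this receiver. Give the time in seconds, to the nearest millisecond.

0.069 s

t = x/V₂ + 2h·√(V₂²−V₁²)/(V₁V₂).
√(V₂²−V₁²) = √(3809²−1477²) = 3511.0 m/s; delay term = 2·45.2·3511.0/(1477·3809) = 0.05642 s.
t = 48.7/3809 + 0.05642 = 0.06920 s.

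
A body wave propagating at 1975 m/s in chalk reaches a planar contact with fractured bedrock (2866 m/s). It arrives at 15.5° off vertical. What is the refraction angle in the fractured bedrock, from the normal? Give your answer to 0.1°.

sin θ₁/V₁ = sin θ₂/V₂ ⇒ sin θ₂ = 2866·sin 15.5°/1975 = 2866·0.2672/1975 = 0.3878.
θ₂ = arcsin 0.3878 = 22.82° from the normal.

22.8°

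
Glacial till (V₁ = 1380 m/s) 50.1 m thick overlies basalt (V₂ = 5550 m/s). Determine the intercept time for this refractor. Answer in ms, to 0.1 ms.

70.3 ms

tᵢ = 2h·√(V₂²−V₁²)/(V₁V₂).
√(V₂²−V₁²) = √(5550²−1380²) = 5375.7 m/s.
tᵢ = 2·50.1·5375.7/(1380·5550) = 0.07033 s.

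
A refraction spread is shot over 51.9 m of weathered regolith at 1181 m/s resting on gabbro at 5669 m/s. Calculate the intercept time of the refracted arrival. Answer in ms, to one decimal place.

86.0 ms

θ_c = arcsin(V₁/V₂) = arcsin(1181/5669) = 12.02°; cos θ_c = 0.9781.
tᵢ = 2h·cos θ_c / V₁ = 2·51.9·0.9781 / 1181 = 0.08596 s.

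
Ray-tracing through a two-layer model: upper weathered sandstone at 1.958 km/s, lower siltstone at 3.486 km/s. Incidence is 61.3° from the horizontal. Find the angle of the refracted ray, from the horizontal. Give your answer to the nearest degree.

31°

Convert to the normal: θ₁ = 90° − 61.3° = 28.7°.
sin θ₁/V₁ = sin θ₂/V₂ ⇒ sin θ₂ = 3.486·sin 28.7°/1.958 = 3.486·0.4802/1.958 = 0.8550.
θ₂ = sin⁻¹(0.8550) = 58.76° (from vertical).
From the interface: 90° − 58.76° = 31.24°.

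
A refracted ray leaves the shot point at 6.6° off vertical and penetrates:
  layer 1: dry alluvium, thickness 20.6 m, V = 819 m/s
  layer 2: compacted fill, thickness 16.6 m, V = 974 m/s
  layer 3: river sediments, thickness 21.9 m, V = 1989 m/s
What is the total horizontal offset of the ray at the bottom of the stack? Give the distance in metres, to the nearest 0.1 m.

11.0 m

Ray parameter p = sin 6.6° / 819 m/s = 1.4034e-04 s/m.
Layer 1: θ = 6.60°; offset = 20.6·tan 6.60° = 2.384 m.
Layer 2: sin θ = p·974 = 0.1367 → θ = 7.86°; offset = 16.6·tan 7.86° = 2.291 m.
Layer 3: sin θ = p·1989 = 0.2791 → θ = 16.21°; offset = 21.9·tan 16.21° = 6.366 m.
Σ offsets = 11.040 m.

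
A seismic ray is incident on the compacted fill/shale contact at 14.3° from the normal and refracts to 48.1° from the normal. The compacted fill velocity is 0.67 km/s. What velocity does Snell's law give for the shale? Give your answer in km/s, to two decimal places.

2.02 km/s

Snell's law: sin 14.3°/V₁ = sin 48.1°/V₂.
V₂ = V₁·sin 48.1°/sin 14.3° = 0.67 × 3.0134 = 2.02 km/s.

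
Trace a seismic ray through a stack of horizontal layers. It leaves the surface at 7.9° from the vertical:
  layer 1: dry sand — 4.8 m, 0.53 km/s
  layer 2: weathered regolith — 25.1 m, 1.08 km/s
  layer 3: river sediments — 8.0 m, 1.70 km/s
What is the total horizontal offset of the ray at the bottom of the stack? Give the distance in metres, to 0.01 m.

11.92 m

Apply Snell's law at each interface; in layer i the horizontal offset is hᵢ·tan θᵢ.
Layer 1: θ = 7.90°; offset = 4.8·tan 7.90° = 0.6661 m.
Layer 2: sin θ = 1.08·sin 7.9°/0.53 = 0.2801, θ = 16.26°; offset = 25.1·tan 16.26° = 7.3230 m.
Layer 3: sin θ = 1.70·sin 7.9°/0.53 = 0.4409, θ = 26.16°; offset = 8.0·tan 26.16° = 3.9293 m.
Summing the layer offsets gives 11.9184 m.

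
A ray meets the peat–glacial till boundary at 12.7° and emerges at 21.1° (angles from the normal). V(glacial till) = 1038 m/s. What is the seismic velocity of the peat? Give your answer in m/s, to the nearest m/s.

sin 12.7° = 0.2198; sin 21.1° = 0.3600.
V₁ = V₂·(sin θ₁/sin θ₂) = 1038·(0.2198/0.3600) = 633.90 m/s.

634 m/s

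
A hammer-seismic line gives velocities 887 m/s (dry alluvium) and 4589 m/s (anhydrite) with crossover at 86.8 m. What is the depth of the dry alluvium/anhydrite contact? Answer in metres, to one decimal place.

35.7 m

x_cross = 2h·√((V₂+V₁)/(V₂−V₁)) → h = x_cross / (2·√((V₂+V₁)/(V₂−V₁))).
√((V₂+V₁)/(V₂−V₁)) = √((4589+887)/(4589−887)) = 1.2162.
h = 86.8 / (2·1.2162) = 35.68 m.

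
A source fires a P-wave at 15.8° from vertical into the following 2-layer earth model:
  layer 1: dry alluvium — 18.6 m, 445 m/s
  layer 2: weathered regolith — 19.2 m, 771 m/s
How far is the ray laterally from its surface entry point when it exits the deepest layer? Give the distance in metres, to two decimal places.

Apply Snell's law at each interface; in layer i the horizontal offset is hᵢ·tan θᵢ.
Layer 1: θ = 15.80°; offset = 18.6·tan 15.80° = 5.2633 m.
Layer 2: sin θ = 771·sin 15.8°/445 = 0.4717, θ = 28.15°; offset = 19.2·tan 28.15° = 10.2725 m.
Total horizontal offset = 15.5357 m.

15.54 m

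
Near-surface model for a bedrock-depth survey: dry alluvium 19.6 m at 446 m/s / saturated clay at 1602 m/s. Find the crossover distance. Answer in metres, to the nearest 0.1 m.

52.2 m

θ_c = arcsin(446/1602) = 16.16°, so cos θ_c = 0.9605 and tᵢ = 2h cos θ_c/V₁ = 0.0844 s.
At crossover x/V₁ = x/V₂ + tᵢ ⇒ x = tᵢ/(1/V₁ − 1/V₂) = 0.08442/(2.2422e-03 − 6.2422e-04) = 52.18 m.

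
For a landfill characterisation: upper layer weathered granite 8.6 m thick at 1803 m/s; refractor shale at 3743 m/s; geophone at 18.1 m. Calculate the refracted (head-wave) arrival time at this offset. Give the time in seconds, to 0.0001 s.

0.0132 s

θ_c = arcsin(V₁/V₂) = arcsin(1803/3743) = 28.80°, cos θ_c = 0.8763.
Intercept time tᵢ = 2h cos θ_c / V₁ = 2·8.6·0.8763/1803 = 0.00836 s.
t = x/V₂ + tᵢ = 18.1/3743 + 0.00836 = 0.01320 s.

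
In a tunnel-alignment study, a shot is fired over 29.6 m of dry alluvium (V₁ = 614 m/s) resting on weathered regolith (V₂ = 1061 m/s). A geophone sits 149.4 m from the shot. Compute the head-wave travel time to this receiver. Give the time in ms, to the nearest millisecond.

θ_c = arcsin(V₁/V₂) = arcsin(614/1061) = 35.36°, cos θ_c = 0.8155.
Intercept time tᵢ = 2h cos θ_c / V₁ = 2·29.6·0.8155/614 = 0.07863 s.
t = x/V₂ + tᵢ = 149.4/1061 + 0.07863 = 0.21944 s.

219 ms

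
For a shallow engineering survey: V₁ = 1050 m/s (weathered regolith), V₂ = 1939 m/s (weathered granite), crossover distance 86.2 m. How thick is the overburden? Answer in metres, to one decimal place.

23.5 m

h = (x_cross/2)·√((V₂−V₁)/(V₂+V₁)).
(V₂−V₁)/(V₂+V₁) = (1939−1050)/(1939+1050) = 0.2974; √ = 0.5454.
h = (86.2/2)·0.5454 = 23.51 m.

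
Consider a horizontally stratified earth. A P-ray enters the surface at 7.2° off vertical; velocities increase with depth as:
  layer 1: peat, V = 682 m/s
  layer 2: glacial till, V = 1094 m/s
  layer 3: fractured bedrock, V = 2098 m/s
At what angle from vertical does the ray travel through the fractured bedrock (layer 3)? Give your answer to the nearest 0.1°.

Snell's law across each interface conserves sin θ / V, so sin θ_3 = V_3·sin θ₁/V₁.
sin θ_3 = 2098 × sin 7.2° / 682 = 0.3856.
θ_3 = arcsin 0.3856 = 22.68°.

22.7°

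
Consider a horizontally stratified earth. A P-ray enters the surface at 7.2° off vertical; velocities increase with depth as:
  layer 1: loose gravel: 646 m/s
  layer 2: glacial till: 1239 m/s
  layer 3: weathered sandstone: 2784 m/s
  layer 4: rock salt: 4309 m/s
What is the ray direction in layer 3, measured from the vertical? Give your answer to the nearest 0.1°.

32.7°

Snell's law across each interface conserves sin θ / V, so sin θ_3 = V_3·sin θ₁/V₁.
sin θ_3 = 2784 × sin 7.2° / 646 = 0.5401.
θ_3 = arcsin 0.5401 = 32.69°.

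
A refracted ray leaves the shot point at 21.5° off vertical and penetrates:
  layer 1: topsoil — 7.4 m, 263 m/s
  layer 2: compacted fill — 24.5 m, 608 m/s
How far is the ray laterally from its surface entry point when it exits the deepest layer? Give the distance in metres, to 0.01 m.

p = sin θ₁/V₁ = sin 21.5°/263 = 1.3935e-03 s/m is conserved through the stack.
Layer 1: θ = 21.50°; offset = 7.4·tan 21.50° = 2.9149 m.
Layer 2: sin θ = p·608 = 0.8473 → θ = 57.92°; offset = 24.5·tan 57.92° = 39.0810 m.
Σ offsets = 41.9959 m.

42.00 m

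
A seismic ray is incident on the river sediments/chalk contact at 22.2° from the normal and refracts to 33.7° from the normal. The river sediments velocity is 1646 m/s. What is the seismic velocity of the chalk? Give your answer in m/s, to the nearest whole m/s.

2417 m/s

sin 22.2° = 0.3778; sin 33.7° = 0.5548.
V₂ = V₁·(sin θ₂/sin θ₁) = 1646·(0.5548/0.3778) = 2417.09 m/s.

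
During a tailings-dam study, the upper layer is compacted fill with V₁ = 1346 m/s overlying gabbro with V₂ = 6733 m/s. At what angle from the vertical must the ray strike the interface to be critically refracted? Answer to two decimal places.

11.53°

At critical incidence the refracted ray runs along the interface (θ₂ = 90°), so sin θ_c = V₁/V₂.
θ_c = arcsin(1346/6733) = arcsin 0.1999 = 11.53°.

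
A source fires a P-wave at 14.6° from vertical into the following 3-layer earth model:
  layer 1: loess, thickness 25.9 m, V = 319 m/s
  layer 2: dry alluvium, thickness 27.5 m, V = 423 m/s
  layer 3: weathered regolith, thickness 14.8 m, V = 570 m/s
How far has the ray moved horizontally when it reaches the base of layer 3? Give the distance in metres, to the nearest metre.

Ray parameter p = sin 14.6° / 319 m/s = 7.9019e-04 s/m.
Layer 1: θ = 14.60°; offset = 25.9·tan 14.60° = 6.746 m.
Layer 2: sin θ = p·423 = 0.3342 → θ = 19.53°; offset = 27.5·tan 19.53° = 9.753 m.
Layer 3: sin θ = p·570 = 0.4504 → θ = 26.77°; offset = 14.8·tan 26.77° = 7.466 m.
Total horizontal offset = 23.965 m.

24 m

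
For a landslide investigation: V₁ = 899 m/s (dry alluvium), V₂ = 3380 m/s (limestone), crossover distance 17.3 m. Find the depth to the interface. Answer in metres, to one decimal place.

6.6 m

x_cross = 2h·√((V₂+V₁)/(V₂−V₁)) → h = x_cross / (2·√((V₂+V₁)/(V₂−V₁))).
√((V₂+V₁)/(V₂−V₁)) = √((3380+899)/(3380−899)) = 1.3133.
h = 17.3 / (2·1.3133) = 6.59 m.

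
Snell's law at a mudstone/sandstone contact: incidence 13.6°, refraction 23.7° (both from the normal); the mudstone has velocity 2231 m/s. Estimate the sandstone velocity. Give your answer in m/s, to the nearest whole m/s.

3814 m/s

sin 13.6° = 0.2351; sin 23.7° = 0.4019.
V₂ = V₁·(sin θ₂/sin θ₁) = 2231·(0.4019/0.2351) = 3813.63 m/s.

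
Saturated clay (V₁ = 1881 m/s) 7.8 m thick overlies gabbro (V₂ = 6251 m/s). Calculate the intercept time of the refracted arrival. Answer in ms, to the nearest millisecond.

tᵢ = 2h·√(V₂²−V₁²)/(V₁V₂).
√(V₂²−V₁²) = √(6251²−1881²) = 5961.3 m/s.
tᵢ = 2·7.8·5961.3/(1881·6251) = 0.00791 s.

8 ms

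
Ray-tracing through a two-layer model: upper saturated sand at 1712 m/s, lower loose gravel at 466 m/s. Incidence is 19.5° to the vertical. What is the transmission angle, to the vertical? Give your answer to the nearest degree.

5°

sin θ₁/V₁ = sin θ₂/V₂ ⇒ sin θ₂ = 466·sin 19.5°/1712 = 466·0.3338/1712 = 0.0909.
θ₂ = sin⁻¹(0.0909) = 5.21° (from vertical).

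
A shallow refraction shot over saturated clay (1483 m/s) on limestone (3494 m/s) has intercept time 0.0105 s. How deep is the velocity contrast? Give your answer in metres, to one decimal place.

h = tᵢ·V₁·V₂ / (2·√(V₂²−V₁²)).
√(V₂²−V₁²) = √(3494² − 1483²) = 3163.7 m/s.
h = 0.0105 s × 1483 × 3494 / (2 × 3163.7) = 8.60 m.

8.6 m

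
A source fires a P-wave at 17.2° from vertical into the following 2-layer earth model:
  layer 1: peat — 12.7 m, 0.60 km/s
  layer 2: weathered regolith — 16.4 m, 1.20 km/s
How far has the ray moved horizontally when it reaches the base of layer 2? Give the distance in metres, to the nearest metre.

16 m

Apply Snell's law at each interface; in layer i the horizontal offset is hᵢ·tan θᵢ.
Layer 1: θ = 17.20°; offset = 12.7·tan 17.20° = 3.931 m.
Layer 2: sin θ = 1.20·sin 17.2°/0.60 = 0.5914, θ = 36.26°; offset = 16.4·tan 36.26° = 12.028 m.
Σ offsets = 15.960 m.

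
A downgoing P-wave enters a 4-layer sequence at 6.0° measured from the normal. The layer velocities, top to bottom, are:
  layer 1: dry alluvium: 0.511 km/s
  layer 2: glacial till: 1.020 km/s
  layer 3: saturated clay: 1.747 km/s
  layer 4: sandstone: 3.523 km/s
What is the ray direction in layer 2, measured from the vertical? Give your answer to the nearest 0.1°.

12.0°

Snell's law across each interface conserves sin θ / V, so sin θ_2 = V_2·sin θ₁/V₁.
sin θ_2 = 1.020 × sin 6.0° / 0.511 = 0.2086.
θ_2 = 12.04° from the vertical.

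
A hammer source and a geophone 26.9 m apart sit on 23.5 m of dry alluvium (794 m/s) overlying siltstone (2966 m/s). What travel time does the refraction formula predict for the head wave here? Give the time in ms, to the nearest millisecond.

66 ms

t = x/V₂ + 2h·√(V₂²−V₁²)/(V₁V₂).
√(V₂²−V₁²) = √(2966²−794²) = 2857.7 m/s; delay term = 2·23.5·2857.7/(794·2966) = 0.05703 s.
t = 26.9/2966 + 0.05703 = 0.06610 s.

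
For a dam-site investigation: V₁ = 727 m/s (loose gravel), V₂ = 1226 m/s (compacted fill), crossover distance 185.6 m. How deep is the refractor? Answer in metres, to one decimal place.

h = (x_cross/2)·√((V₂−V₁)/(V₂+V₁)).
(V₂−V₁)/(V₂+V₁) = (1226−727)/(1226+727) = 0.2555; √ = 0.5055.
h = (185.6/2)·0.5055 = 46.91 m.

46.9 m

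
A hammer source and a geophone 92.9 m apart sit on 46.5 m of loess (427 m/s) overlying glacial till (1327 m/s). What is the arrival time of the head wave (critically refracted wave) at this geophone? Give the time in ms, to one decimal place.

θ_c = arcsin(V₁/V₂) = arcsin(427/1327) = 18.77°, cos θ_c = 0.9468.
Intercept time tᵢ = 2h cos θ_c / V₁ = 2·46.5·0.9468/427 = 0.20621 s.
t = x/V₂ + tᵢ = 92.9/1327 + 0.20621 = 0.27622 s.

276.2 ms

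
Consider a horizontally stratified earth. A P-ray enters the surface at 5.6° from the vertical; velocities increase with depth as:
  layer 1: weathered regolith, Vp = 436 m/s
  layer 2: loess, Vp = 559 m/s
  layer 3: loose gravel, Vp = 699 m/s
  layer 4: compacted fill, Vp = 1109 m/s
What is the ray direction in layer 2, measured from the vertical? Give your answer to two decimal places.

7.19°

Snell's law across each interface conserves sin θ / V, so sin θ_2 = V_2·sin θ₁/V₁.
sin θ_2 = 559 × sin 5.6° / 436 = 0.1251.
θ_2 = arcsin 0.1251 = 7.19°.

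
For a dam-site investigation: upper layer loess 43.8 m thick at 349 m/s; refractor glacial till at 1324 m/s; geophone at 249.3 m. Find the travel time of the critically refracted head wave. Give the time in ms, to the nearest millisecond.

t = x/V₂ + 2h·√(V₂²−V₁²)/(V₁V₂).
√(V₂²−V₁²) = √(1324²−349²) = 1277.2 m/s; delay term = 2·43.8·1277.2/(349·1324) = 0.24213 s.
t = 249.3/1324 + 0.24213 = 0.43042 s.

430 ms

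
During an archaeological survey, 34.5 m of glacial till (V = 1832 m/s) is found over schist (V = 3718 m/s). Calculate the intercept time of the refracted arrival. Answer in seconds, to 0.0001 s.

0.0328 s

θ_c = arcsin(V₁/V₂) = arcsin(1832/3718) = 29.52°; cos θ_c = 0.8702.
tᵢ = 2h·cos θ_c / V₁ = 2·34.5·0.8702 / 1832 = 0.03277 s.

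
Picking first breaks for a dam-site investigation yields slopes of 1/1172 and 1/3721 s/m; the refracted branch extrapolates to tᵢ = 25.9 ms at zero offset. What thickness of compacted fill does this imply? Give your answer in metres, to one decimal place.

16.0 m

h = tᵢ·V₁·V₂ / (2·√(V₂²−V₁²)).
√(V₂²−V₁²) = √(3721² − 1172²) = 3531.6 m/s.
h = 0.0259 s × 1172 × 3721 / (2 × 3531.6) = 15.99 m.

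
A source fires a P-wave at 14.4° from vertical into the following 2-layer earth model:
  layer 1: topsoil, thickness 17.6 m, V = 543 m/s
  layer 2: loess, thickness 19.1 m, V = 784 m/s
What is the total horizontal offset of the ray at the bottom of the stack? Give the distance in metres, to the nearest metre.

Apply Snell's law at each interface; in layer i the horizontal offset is hᵢ·tan θᵢ.
Layer 1: θ = 14.40°; offset = 17.6·tan 14.40° = 4.519 m.
Layer 2: sin θ = 784·sin 14.4°/543 = 0.3591, θ = 21.04°; offset = 19.1·tan 21.04° = 7.348 m.
Total horizontal offset = 11.867 m.

12 m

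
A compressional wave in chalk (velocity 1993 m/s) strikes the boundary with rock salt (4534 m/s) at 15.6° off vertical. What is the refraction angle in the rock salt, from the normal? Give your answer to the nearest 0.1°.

sin θ₁/V₁ = sin θ₂/V₂ ⇒ sin θ₂ = 4534·sin 15.6°/1993 = 4534·0.2689/1993 = 0.6118.
θ₂ = sin⁻¹(0.6118) = 37.72° (from vertical).

37.7°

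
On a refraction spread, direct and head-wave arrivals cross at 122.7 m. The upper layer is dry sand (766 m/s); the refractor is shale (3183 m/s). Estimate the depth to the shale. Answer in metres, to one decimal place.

48.0 m

h = (x_cross/2)·√((V₂−V₁)/(V₂+V₁)).
(V₂−V₁)/(V₂+V₁) = (3183−766)/(3183+766) = 0.6121; √ = 0.7823.
h = (122.7/2)·0.7823 = 48.00 m.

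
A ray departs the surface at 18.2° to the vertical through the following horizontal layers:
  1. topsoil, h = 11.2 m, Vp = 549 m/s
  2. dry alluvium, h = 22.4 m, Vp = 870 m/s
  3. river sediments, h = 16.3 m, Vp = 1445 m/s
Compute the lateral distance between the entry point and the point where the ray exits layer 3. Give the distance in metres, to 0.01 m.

39.98 m

p = sin θ₁/V₁ = sin 18.2°/549 = 5.6892e-04 s/m is conserved through the stack.
Layer 1: θ = 18.20°; offset = 11.2·tan 18.20° = 3.6824 m.
Layer 2: sin θ = p·870 = 0.4950 → θ = 29.67°; offset = 22.4·tan 29.67° = 12.7596 m.
Layer 3: sin θ = p·1445 = 0.8221 → θ = 55.29°; offset = 16.3·tan 55.29° = 23.5349 m.
Summing the layer offsets gives 39.9768 m.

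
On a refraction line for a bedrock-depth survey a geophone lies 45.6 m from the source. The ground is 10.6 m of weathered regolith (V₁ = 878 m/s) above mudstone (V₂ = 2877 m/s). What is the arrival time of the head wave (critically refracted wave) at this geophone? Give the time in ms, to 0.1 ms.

θ_c = arcsin(V₁/V₂) = arcsin(878/2877) = 17.77°, cos θ_c = 0.9523.
Intercept time tᵢ = 2h cos θ_c / V₁ = 2·10.6·0.9523/878 = 0.02299 s.
t = x/V₂ + tᵢ = 45.6/2877 + 0.02299 = 0.03884 s.

38.8 ms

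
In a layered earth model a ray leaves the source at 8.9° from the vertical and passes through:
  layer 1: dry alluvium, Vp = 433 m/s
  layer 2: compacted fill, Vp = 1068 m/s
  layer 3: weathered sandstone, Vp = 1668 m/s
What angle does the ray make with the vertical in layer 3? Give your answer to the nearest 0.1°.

36.6°

Ray parameter p = sin 8.9° / 433 = 3.5730e-04 s/m.
sin θ_3 = p·V_3 = 3.5730e-04 × 1668 = 0.5960.
θ_3 = 36.58° from the vertical.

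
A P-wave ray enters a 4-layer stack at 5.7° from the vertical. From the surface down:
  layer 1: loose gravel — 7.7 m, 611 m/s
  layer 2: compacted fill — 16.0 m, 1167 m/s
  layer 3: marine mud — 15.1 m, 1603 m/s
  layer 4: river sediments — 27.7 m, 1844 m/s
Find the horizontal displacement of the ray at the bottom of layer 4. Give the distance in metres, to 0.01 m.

p = sin θ₁/V₁ = sin 5.7°/611 = 1.6255e-04 s/m is conserved through the stack.
Layer 1: θ = 5.70°; offset = 7.7·tan 5.70° = 0.7686 m.
Layer 2: sin θ = p·1167 = 0.1897 → θ = 10.94°; offset = 16.0·tan 10.94° = 3.0913 m.
Layer 3: sin θ = p·1603 = 0.2606 → θ = 15.10°; offset = 15.1·tan 15.10° = 4.0754 m.
Layer 4: sin θ = p·1844 = 0.2997 → θ = 17.44°; offset = 27.7·tan 17.44° = 8.7032 m.
Summing the layer offsets gives 16.6385 m.

16.64 m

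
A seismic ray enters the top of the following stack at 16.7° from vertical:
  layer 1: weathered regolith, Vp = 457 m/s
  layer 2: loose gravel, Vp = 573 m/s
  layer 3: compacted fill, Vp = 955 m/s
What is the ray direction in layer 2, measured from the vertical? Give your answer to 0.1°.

21.1°

Ray parameter p = sin 16.7° / 457 = 6.2880e-04 s/m.
sin θ_2 = p·V_2 = 6.2880e-04 × 573 = 0.3603.
θ_2 = 21.12° from the vertical.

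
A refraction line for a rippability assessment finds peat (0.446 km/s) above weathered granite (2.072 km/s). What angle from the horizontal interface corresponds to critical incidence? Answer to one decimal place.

Critical incidence: sin θ_c = V₁/V₂ = 0.446/2.072 = 0.2153.
θ_c = arcsin 0.2153 = 12.43°.
Measured from the interface: 90° − 12.43° = 77.57°.

77.6°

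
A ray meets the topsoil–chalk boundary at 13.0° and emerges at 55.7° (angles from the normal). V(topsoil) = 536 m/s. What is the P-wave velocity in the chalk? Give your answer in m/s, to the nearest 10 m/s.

Snell's law: sin 13.0°/V₁ = sin 55.7°/V₂.
V₂ = V₁·sin 55.7°/sin 13.0° = 536 × 3.6723 = 1968.38 m/s.

1970 m/s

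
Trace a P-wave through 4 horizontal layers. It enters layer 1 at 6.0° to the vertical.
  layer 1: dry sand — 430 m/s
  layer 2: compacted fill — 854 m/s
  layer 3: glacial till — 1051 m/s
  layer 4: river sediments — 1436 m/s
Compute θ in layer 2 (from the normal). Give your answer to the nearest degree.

Ray parameter p = sin 6.0° / 430 = 2.4309e-04 s/m.
sin θ_2 = p·V_2 = 2.4309e-04 × 854 = 0.2076.
θ_2 = 11.98° from the vertical.

12°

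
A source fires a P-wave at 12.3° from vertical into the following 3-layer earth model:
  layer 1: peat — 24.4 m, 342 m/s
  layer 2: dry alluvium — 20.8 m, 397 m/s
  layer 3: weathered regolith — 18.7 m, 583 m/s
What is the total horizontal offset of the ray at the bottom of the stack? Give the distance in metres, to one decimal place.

17.9 m

Apply Snell's law at each interface; in layer i the horizontal offset is hᵢ·tan θᵢ.
Layer 1: θ = 12.30°; offset = 24.4·tan 12.30° = 5.320 m.
Layer 2: sin θ = 397·sin 12.3°/342 = 0.2473, θ = 14.32°; offset = 20.8·tan 14.32° = 5.308 m.
Layer 3: sin θ = 583·sin 12.3°/342 = 0.3631, θ = 21.29°; offset = 18.7·tan 21.29° = 7.288 m.
Σ offsets = 17.917 m.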